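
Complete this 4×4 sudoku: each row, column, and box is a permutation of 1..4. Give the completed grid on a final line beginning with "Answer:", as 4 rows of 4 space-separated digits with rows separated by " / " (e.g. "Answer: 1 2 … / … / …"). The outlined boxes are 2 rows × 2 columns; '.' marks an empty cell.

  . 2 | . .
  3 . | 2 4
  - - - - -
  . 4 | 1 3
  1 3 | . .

Step 1. [r2c2∈{1}] only 1 remains possible at r2c2. So r2c2=1.
Step 2. [r1c3∈{3}] only 3 remains possible at r1c3, so r1c3=3.
Step 3. [r3c1∈{2}] r3c1's peers cover all but 2, so r3c1=2.
Step 4. [r4c3∈{4}] r4c3 has the single candidate 4 ⇒ r4c3=4.
Step 5. [r1c1∈{4}] r1c1 has the single candidate 4, so r1c1=4.
Step 6. [r1c4∈{1}] r1c4 has the single candidate 1. So r1c4=1.
Step 7. [r4c4∈{2}] r4c4's peers cover all but 2 ⇒ r4c4=2.

Answer: 4 2 3 1 / 3 1 2 4 / 2 4 1 3 / 1 3 4 2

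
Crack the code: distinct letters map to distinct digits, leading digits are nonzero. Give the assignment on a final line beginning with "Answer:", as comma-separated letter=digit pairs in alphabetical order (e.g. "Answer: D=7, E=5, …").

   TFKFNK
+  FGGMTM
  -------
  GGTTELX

Step 1. [col 1: K + M ≡ X (mod 10)] no forcing yet in column 1 (carry-in 0); M=8 is free and consistent — try it, so M=8.
Step 2. [G] G is the leading digit of a 7-digit sum of two 6-digit numbers; the final carry is exactly 1 ⇒ G=1.
Step 3. [col 1: K + M ≡ X (mod 10)] several values work for K in column 1 (K + M ≡ X (mod 10), carry-in 0); try K=4 ⇒ K=4.
Step 4. [col 1: K + M ≡ X (mod 10)] column 1: given K=4, M=8, carry-in 0, and digits 1,4,8 already taken and all letters distinct, K+M≡X (mod 10) forces X=2, so X=2.
Step 5. [col 2: N + T ≡ L (mod 10)] no forcing yet in column 2 (carry-in 1); L=7 is free and consistent — try it, so L=7.
Step 6. [col 2: N + T ≡ L (mod 10)] several values work for N in column 2 (N + T ≡ L (mod 10), carry-in 1); try N=0 ⇒ N=0.
Step 7. [col 2: N + T ≡ L (mod 10)] in column 2 we have N+T≡L with carry-in 1; given N=0, L=7 and digits 0,1,2,4,7,8 already taken and all letters distinct, that pins T to 6. So T=6.
Step 8. [col 3: F + M ≡ E (mod 10)] column 3 reads F+M+carry(0)=E with M=8; with digits 0,1,2,4,6,7,8 already taken and all letters distinct, the only value for E is 3. So E=3.
Step 9. [col 3: F + M ≡ E (mod 10)] from column 3 (M=8, E=3, carry-in 0, digits 0,1,2,3,4,6,7,8 already taken and all letters distinct): F must equal 5. So F=5.

Answer: E=3, F=5, G=1, K=4, L=7, M=8, N=0, T=6, X=2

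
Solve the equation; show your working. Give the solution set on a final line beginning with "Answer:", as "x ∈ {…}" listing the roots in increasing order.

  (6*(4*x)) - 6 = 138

Step 1. [(6*(4*x)) - 6 = 138] 6 divides every term; factor it out, so factor: (4*x) - 1 = 23.
Step 2. [(4*x) - 1 = 23] the outer -1 inverts by adding 1, so sub: 4*x = 24.
Step 3. [4*x = 24] leading coefficient 4: divide by 4. So div: x = 6.

Answer: x ∈ {6}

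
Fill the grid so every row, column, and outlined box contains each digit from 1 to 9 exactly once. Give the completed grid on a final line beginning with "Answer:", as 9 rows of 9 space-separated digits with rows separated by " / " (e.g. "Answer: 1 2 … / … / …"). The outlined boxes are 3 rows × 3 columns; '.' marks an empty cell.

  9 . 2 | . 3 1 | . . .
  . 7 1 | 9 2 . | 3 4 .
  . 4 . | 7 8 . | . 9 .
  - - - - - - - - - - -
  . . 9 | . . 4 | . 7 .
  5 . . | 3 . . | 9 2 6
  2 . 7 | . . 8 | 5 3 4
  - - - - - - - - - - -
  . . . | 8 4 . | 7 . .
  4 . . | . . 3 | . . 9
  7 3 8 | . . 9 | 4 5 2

Step 1. [r4c4∈{1,2,5,6}] in row 4, 2 fits only at r4c4 ⇒ r4c4=2.
Step 2. [r8c5∈{1,5,6,7}] in row 8, 7 fits only at r8c5 ⇒ r8c5=7.
Step 3. [r5c5∈{1}] r5c5's peers cover all but 1, so r5c5=1.
Step 4. [r6c4∈{6}] nothing but 6 survives at r6c4, so r6c4=6.
Step 5. [r6c2∈{1}] nothing but 1 survives at r6c2 ⇒ r6c2=1.
Step 6. [r7c2∈{2,5,6,9}] 9 has one home in row 7: r7c2, so r7c2=9.
Step 7. [r5c2∈{8}] r5c2's peers cover all but 8, so r5c2=8.
Step 8. [r3c3∈{3,5,6}] across col 3, 3 lands solely at r3c3 ⇒ r3c3=3.
Step 9. [r3c1∈{6}] r3c1 has the single candidate 6. So r3c1=6.
Step 10. [r3c6∈{5}] r3c6 is down to just 5 ⇒ r3c6=5.
Step 11. [r7c3∈{5,6}] in row 7, 5 fits only at r7c3 ⇒ r7c3=5.
Step 12. [r3c9∈{1}] r3c9 has the single candidate 1, so r3c9=1.
Step 13. [r8c3∈{6}] r8c3 has the single candidate 6. So r8c3=6.
Step 14. [r4c9∈{8}] only 8 remains possible at r4c9. So r4c9=8.
Step 15. [r7c8∈{1,6}] r7c8 is the only open cell in box 9 admitting 6 ⇒ r7c8=6.
Step 16. [r8c8∈{1,8}] 1 has one home in col 8: r8c8 ⇒ r8c8=1.
Step 17. [r8c7∈{8}] r8c7 has the single candidate 8, so r8c7=8.
Step 18. [r1c9∈{5,7}] in row 1, 7 fits only at r1c9 ⇒ r1c9=7.
Step 19. [r2c1∈{8}] r2c1 is down to just 8. So r2c1=8.
Step 20. [r9c4∈{1}] r9c4's peers cover all but 1, so r9c4=1.
Step 21. [r3c7∈{2}] nothing but 2 survives at r3c7 ⇒ r3c7=2.
Step 22. [r7c9∈{3}] only 3 remains possible at r7c9 ⇒ r7c9=3.
Step 23. [r5c3∈{4}] r5c3 is down to just 4 ⇒ r5c3=4.
Step 24. [r7c6∈{2}] nothing but 2 survives at r7c6, so r7c6=2.
Step 25. [r4c5∈{5}] r4c5 has the single candidate 5. So r4c5=5.
Step 26. [r2c9∈{5}] r2c9 is down to just 5 ⇒ r2c9=5.
Step 27. [r1c8∈{8}] r1c8 has the single candidate 8, so r1c8=8.
Step 28. [r2c6∈{6}] only 6 remains possible at r2c6. So r2c6=6.
Step 29. [r5c6∈{7}] only 7 remains possible at r5c6. So r5c6=7.
Step 30. [r8c4∈{5}] nothing but 5 survives at r8c4 ⇒ r8c4=5.
Step 31. [r4c1∈{3}] r4c1's peers cover all but 3. So r4c1=3.
Step 32. [r9c5∈{6}] r9c5 has the single candidate 6, so r9c5=6.
Step 33. [r8c2∈{2}] nothing but 2 survives at r8c2, so r8c2=2.
Step 34. [r1c2∈{5}] r1c2 is down to just 5 ⇒ r1c2=5.
Step 35. [r4c2∈{6}] r4c2 is down to just 6. So r4c2=6.
Step 36. [r7c1∈{1}] only 1 remains possible at r7c1, so r7c1=1.
Step 37. [r4c7∈{1}] only 1 remains possible at r4c7, so r4c7=1.
Step 38. [r6c5∈{9}] r6c5's peers cover all but 9, so r6c5=9.
Step 39. [r1c7∈{6}] r1c7 is down to just 6, so r1c7=6.
Step 40. [r1c4∈{4}] r1c4 has the single candidate 4, so r1c4=4.

Answer: 9 5 2 4 3 1 6 8 7 / 8 7 1 9 2 6 3 4 5 / 6 4 3 7 8 5 2 9 1 / 3 6 9 2 5 4 1 7 8 / 5 8 4 3 1 7 9 2 6 / 2 1 7 6 9 8 5 3 4 / 1 9 5 8 4 2 7 6 3 / 4 2 6 5 7 3 8 1 9 / 7 3 8 1 6 9 4 5 2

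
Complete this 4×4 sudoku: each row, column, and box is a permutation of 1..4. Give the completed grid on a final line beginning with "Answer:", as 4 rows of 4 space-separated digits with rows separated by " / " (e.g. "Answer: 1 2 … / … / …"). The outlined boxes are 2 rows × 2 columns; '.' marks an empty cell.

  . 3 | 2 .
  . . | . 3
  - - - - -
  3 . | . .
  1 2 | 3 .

Step 1. [r3c2∈{4}] r3c2's peers cover all but 4 ⇒ r3c2=4.
Step 2. [r2c3∈{1,4}] r2c3 is the only open cell in col 3 admitting 4, so r2c3=4.
Step 3. [r1c4∈{1}] r1c4 is down to just 1. So r1c4=1.
Step 4. [r3c3∈{1}] only 1 remains possible at r3c3 ⇒ r3c3=1.
Step 5. [r1c1∈{4}] only 4 remains possible at r1c1, so r1c1=4.
Step 6. [r2c1∈{2}] r2c1 is down to just 2, so r2c1=2.
Step 7. [r4c4∈{4}] r4c4 is down to just 4, so r4c4=4.
Step 8. [r3c4∈{2}] r3c4 is down to just 2 ⇒ r3c4=2.
Step 9. [r2c2∈{1}] only 1 remains possible at r2c2 ⇒ r2c2=1.

Answer: 4 3 2 1 / 2 1 4 3 / 3 4 1 2 / 1 2 3 4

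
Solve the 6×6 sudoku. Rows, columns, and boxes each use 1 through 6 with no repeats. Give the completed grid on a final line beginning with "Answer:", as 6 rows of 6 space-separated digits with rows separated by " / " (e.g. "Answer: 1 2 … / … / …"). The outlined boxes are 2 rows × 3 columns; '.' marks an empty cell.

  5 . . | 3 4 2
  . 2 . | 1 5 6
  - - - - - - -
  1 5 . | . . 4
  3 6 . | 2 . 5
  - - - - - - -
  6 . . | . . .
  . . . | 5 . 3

Step 1. [r6c1∈{2,4}] r6c1 is the only open cell in col 1 admitting 2 ⇒ r6c1=2.
Step 2. [r5c6∈{1}] nothing but 1 survives at r5c6, so r5c6=1.
Step 3. [r4c3∈{4}] r4c3's peers cover all but 4. So r4c3=4.
Step 4. [r1c2∈{1}] r1c2's peers cover all but 1 ⇒ r1c2=1.
Step 5. [r5c2∈{3,4}] across col 2, 3 lands solely at r5c2. So r5c2=3.
Step 6. [r3c4∈{6}] only 6 remains possible at r3c4, so r3c4=6.
Step 7. [r3c3∈{2}] r3c3 is down to just 2 ⇒ r3c3=2.
Step 8. [r2c1∈{4}] r2c1's peers cover all but 4 ⇒ r2c1=4.
Step 9. [r6c5∈{6}] only 6 remains possible at r6c5 ⇒ r6c5=6.
Step 10. [r5c4∈{4}] r5c4's peers cover all but 4. So r5c4=4.
Step 11. [r1c3∈{6}] r1c3 is down to just 6, so r1c3=6.
Step 12. [r6c3∈{1}] nothing but 1 survives at r6c3. So r6c3=1.
Step 13. [r3c5∈{3}] nothing but 3 survives at r3c5, so r3c5=3.
Step 14. [r4c5∈{1}] r4c5 has the single candidate 1. So r4c5=1.
Step 15. [r2c3∈{3}] nothing but 3 survives at r2c3, so r2c3=3.
Step 16. [r6c2∈{4}] nothing but 4 survives at r6c2. So r6c2=4.
Step 17. [r5c3∈{5}] only 5 remains possible at r5c3 ⇒ r5c3=5.
Step 18. [r5c5∈{2}] r5c5's peers cover all but 2. So r5c5=2.

Answer: 5 1 6 3 4 2 / 4 2 3 1 5 6 / 1 5 2 6 3 4 / 3 6 4 2 1 5 / 6 3 5 4 2 1 / 2 4 1 5 6 3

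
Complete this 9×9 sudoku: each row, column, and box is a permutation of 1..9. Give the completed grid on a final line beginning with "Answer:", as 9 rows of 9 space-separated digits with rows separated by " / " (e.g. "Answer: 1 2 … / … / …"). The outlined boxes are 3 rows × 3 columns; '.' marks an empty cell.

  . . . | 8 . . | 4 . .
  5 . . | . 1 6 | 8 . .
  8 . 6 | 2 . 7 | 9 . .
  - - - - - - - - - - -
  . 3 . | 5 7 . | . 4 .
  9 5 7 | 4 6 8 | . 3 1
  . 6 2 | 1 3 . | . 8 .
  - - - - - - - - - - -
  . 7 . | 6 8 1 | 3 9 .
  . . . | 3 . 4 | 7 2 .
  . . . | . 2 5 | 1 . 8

Step 1. [r2c4∈{9}] r2c4's peers cover all but 9. So r2c4=9.
Step 2. [r1c1∈{1,2,3,7}] across col 1, 7 lands solely at r1c1. So r1c1=7.
Step 3. [r9c1∈{3,4,6}] col 1 places 3 nowhere but r9c1, so r9c1=3.
Step 4. [r8c2∈{1,8,9}] 8 has one home in col 2: r8c2. So r8c2=8.
Step 5. [r1c5∈{5}] r1c5 has the single candidate 5 ⇒ r1c5=5.
Step 6. [r4c6∈{2,9}] across col 6, 2 lands solely at r4c6, so r4c6=2.
Step 7. [r3c9∈{3,5}] 3 has one home in row 3: r3c9 ⇒ r3c9=3.
Step 8. [r6c9∈{5,7,9}] r6c9 is the only open cell in row 6 admitting 7. So r6c9=7.
Step 9. [r7c9∈{4,5}] col 9 places 4 nowhere but r7c9 ⇒ r7c9=4.
Step 10. [r9c8∈{6}] r9c8's peers cover all but 6, so r9c8=6.
Step 11. [r1c8∈{1}] r1c8 is down to just 1. So r1c8=1.
Step 12. [r4c1∈{1}] only 1 remains possible at r4c1. So r4c1=1.
Step 13. [r1c9∈{2,6}] in row 1, 6 fits only at r1c9. So r1c9=6.
Step 14. [r2c3∈{3,4}] row 2 places 3 nowhere but r2c3, so r2c3=3.
Step 15. [r1c3∈{9}] r1c3's peers cover all but 9 ⇒ r1c3=9.
Step 16. [r2c2∈{2,4}] across row 2, 4 lands solely at r2c2. So r2c2=4.
Step 17. [r7c3∈{5}] r7c3 is down to just 5. So r7c3=5.
Step 18. [r1c2∈{2}] r1c2 has the single candidate 2 ⇒ r1c2=2.
Step 19. [r9c2∈{9}] r9c2's peers cover all but 9, so r9c2=9.
Step 20. [r8c3∈{1}] r8c3 is down to just 1, so r8c3=1.
Step 21. [r2c8∈{7}] only 7 remains possible at r2c8. So r2c8=7.
Step 22. [r4c3∈{8}] r4c3's peers cover all but 8. So r4c3=8.
Step 23. [r9c3∈{4}] nothing but 4 survives at r9c3. So r9c3=4.
Step 24. [r6c1∈{4}] nothing but 4 survives at r6c1. So r6c1=4.
Step 25. [r6c6∈{9}] r6c6's peers cover all but 9 ⇒ r6c6=9.
Step 26. [r6c7∈{5}] r6c7 has the single candidate 5 ⇒ r6c7=5.
Step 27. [r3c8∈{5}] r3c8 is down to just 5 ⇒ r3c8=5.
Step 28. [r9c4∈{7}] r9c4 has the single candidate 7, so r9c4=7.
Step 29. [r4c7∈{6}] nothing but 6 survives at r4c7 ⇒ r4c7=6.
Step 30. [r5c7∈{2}] r5c7 is down to just 2, so r5c7=2.
Step 31. [r1c6∈{3}] nothing but 3 survives at r1c6 ⇒ r1c6=3.
Step 32. [r8c1∈{6}] r8c1 is down to just 6. So r8c1=6.
Step 33. [r8c9∈{5}] only 5 remains possible at r8c9. So r8c9=5.
Step 34. [r3c2∈{1}] r3c2 has the single candidate 1. So r3c2=1.
Step 35. [r7c1∈{2}] r7c1's peers cover all but 2. So r7c1=2.
Step 36. [r3c5∈{4}] only 4 remains possible at r3c5. So r3c5=4.
Step 37. [r8c5∈{9}] nothing but 9 survives at r8c5, so r8c5=9.
Step 38. [r4c9∈{9}] r4c9 is down to just 9, so r4c9=9.
Step 39. [r2c9∈{2}] r2c9's peers cover all but 2. So r2c9=2.

Answer: 7 2 9 8 5 3 4 1 6 / 5 4 3 9 1 6 8 7 2 / 8 1 6 2 4 7 9 5 3 / 1 3 8 5 7 2 6 4 9 / 9 5 7 4 6 8 2 3 1 / 4 6 2 1 3 9 5 8 7 / 2 7 5 6 8 1 3 9 4 / 6 8 1 3 9 4 7 2 5 / 3 9 4 7 2 5 1 6 8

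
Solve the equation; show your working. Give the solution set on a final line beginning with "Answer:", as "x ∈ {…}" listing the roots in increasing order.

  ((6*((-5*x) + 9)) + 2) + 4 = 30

Step 1. [((6*((-5*x) + 9)) + 2) + 4 = 30] the outer +4 inverts by subtracting 4 ⇒ sub: (6*((-5*x) + 9)) + 2 = 26.
Step 2. [(6*((-5*x) + 9)) + 2 = 26] peel the +2: subtract 2 from each side, so sub: 6*((-5*x) + 9) = 24.
Step 3. [6*((-5*x) + 9) = 24] LHS = 6·(…); ÷6 both sides. So div: (-5*x) + 9 = 4.
Step 4. [(-5*x) + 9 = 4] 9 comes off first (subtract 9). So sub: -5*x = -5.
Step 5. [-5*x = -5] -5·(inner) — divide through by -5, so div: x = 1.

Answer: x ∈ {1}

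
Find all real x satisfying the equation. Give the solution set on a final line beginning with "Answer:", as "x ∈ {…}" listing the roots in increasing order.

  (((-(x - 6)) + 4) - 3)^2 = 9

Step 1. [(((-(x - 6)) + 4) - 3)^2 = 9] 9 ≥ 0, LHS is (·)² — take ±√ ⇒ sqrt: ((-(x - 6)) + 4) - 3 = 3 or -3.
Step 2. [((-(x - 6)) + 4) - 3 = 3 or -3] -3 is outermost — add 3 both sides. So sub: (-(x - 6)) + 4 = 6 or 0.
Step 3. [(-(x - 6)) + 4 = 6 or 0] +4 is outermost — subtract 4 both sides, so sub: -(x - 6) = 2 or -4.
Step 4. [-(x - 6) = 2 or -4] LHS negated; negate both sides ⇒ neg: x - 6 = -2 or 4.
Step 5. [x - 6 = -2 or 4] peel the -6: add 6 from each side. So sub: x = 4 or 10.

Answer: x ∈ {4, 10}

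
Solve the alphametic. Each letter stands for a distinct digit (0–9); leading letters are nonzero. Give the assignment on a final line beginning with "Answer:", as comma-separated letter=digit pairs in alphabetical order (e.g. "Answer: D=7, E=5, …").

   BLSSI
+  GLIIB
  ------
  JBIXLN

Step 1. [col 1: I + B ≡ N (mod 10)] column 1 (I + B ≡ N (mod 10), carry-in 0) doesn't pin B yet; pick B=8 and continue ⇒ B=8.
Step 2. [col 1: I + B ≡ N (mod 10)] no forcing yet in column 1 (carry-in 0); N=0 is free and consistent — try it, so N=0.
Step 3. [col 1: I + B ≡ N (mod 10)] from column 1 (B=8, N=0, carry-in 0, digits 0,8 already taken and all letters distinct): I must equal 2 ⇒ I=2.
Step 4. [col 2: S + I ≡ L (mod 10)] no forcing yet in column 2 (carry-in 1); L=6 is free and consistent — try it. So L=6.
Step 5. [J] adding two 5-digit numbers gives at most 5+1 digits, and here it does — J is that final carry and must be 1, so J=1.
Step 6. [col 2: S + I ≡ L (mod 10)] column 2: given I=2, L=6, carry-in 1, and digits 0,1,2,6,8 already taken and all letters distinct, S+I≡L (mod 10) forces S=3, so S=3.
Step 7. [col 3: S + I ≡ X (mod 10)] in column 3 we have S+I≡X with carry-in 0; given S=3, I=2 and digits 0,1,2,3,6,8 already taken and all letters distinct, that pins X to 5, so X=5.
Step 8. [col 5: B + G ≡ B (mod 10)] column 5: given B=8, carry-in 1, and digits 0,1,2,3,5,6,8 already taken and all letters distinct, B+G≡B (mod 10) forces G=9, so G=9.

Answer: B=8, G=9, I=2, J=1, L=6, N=0, S=3, X=5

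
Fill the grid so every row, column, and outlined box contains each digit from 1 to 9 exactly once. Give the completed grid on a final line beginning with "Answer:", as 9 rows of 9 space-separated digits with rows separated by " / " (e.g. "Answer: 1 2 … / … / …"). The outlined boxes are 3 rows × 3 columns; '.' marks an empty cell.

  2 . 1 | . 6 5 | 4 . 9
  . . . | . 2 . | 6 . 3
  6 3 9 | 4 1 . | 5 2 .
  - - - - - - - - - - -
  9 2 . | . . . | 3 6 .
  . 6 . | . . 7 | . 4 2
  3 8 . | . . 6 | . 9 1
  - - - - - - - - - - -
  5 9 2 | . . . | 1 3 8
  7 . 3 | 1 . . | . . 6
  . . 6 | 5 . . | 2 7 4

Step 1. [r2c3∈{4,5,7,8}] across col 3, 8 lands solely at r2c3 ⇒ r2c3=8.
Step 2. [r4c4∈{8}] only 8 remains possible at r4c4 ⇒ r4c4=8.
Step 3. [r7c6∈{4}] only 4 remains possible at r7c6 ⇒ r7c6=4.
Step 4. [r2c6∈{9}] only 9 remains possible at r2c6, so r2c6=9.
Step 5. [r9c5∈{3,8,9}] in row 9, 9 fits only at r9c5. So r9c5=9.
Step 6. [r5c3∈{5}] r5c3 is down to just 5, so r5c3=5.
Step 7. [r2c4∈{7}] only 7 remains possible at r2c4, so r2c4=7.
Step 8. [r3c6∈{8}] only 8 remains possible at r3c6. So r3c6=8.
Step 9. [r6c5∈{4,5}] across row 6, 5 lands solely at r6c5, so r6c5=5.
Step 10. [r6c3∈{4,7}] row 6 places 4 nowhere but r6c3. So r6c3=4.
Step 11. [r4c9∈{5,7}] in row 4, 5 fits only at r4c9 ⇒ r4c9=5.
Step 12. [r9c1∈{1,8}] in row 9, 8 fits only at r9c1, so r9c1=8.
Step 13. [r2c1∈{4}] r2c1 has the single candidate 4, so r2c1=4.
Step 14. [r1c4∈{3}] r1c4 has the single candidate 3. So r1c4=3.
Step 15. [r4c6∈{1}] r4c6's peers cover all but 1, so r4c6=1.
Step 16. [r2c8∈{1}] r2c8's peers cover all but 1. So r2c8=1.
Step 17. [r8c7∈{9}] only 9 remains possible at r8c7. So r8c7=9.
Step 18. [r5c5∈{3}] r5c5 has the single candidate 3, so r5c5=3.
Step 19. [r9c6∈{3}] r9c6 has the single candidate 3 ⇒ r9c6=3.
Step 20. [r7c5∈{7}] r7c5 has the single candidate 7, so r7c5=7.
Step 21. [r8c2∈{4}] r8c2 has the single candidate 4 ⇒ r8c2=4.
Step 22. [r7c4∈{6}] only 6 remains possible at r7c4. So r7c4=6.
Step 23. [r8c5∈{8}] r8c5 has the single candidate 8, so r8c5=8.
Step 24. [r1c8∈{8}] r1c8 is down to just 8 ⇒ r1c8=8.
Step 25. [r6c7∈{7}] nothing but 7 survives at r6c7 ⇒ r6c7=7.
Step 26. [r4c3∈{7}] only 7 remains possible at r4c3, so r4c3=7.
Step 27. [r5c1∈{1}] only 1 remains possible at r5c1, so r5c1=1.
Step 28. [r1c2∈{7}] nothing but 7 survives at r1c2. So r1c2=7.
Step 29. [r6c4∈{2}] r6c4's peers cover all but 2 ⇒ r6c4=2.
Step 30. [r8c6∈{2}] r8c6 is down to just 2. So r8c6=2.
Step 31. [r9c2∈{1}] only 1 remains possible at r9c2. So r9c2=1.
Step 32. [r4c5∈{4}] only 4 remains possible at r4c5 ⇒ r4c5=4.
Step 33. [r8c8∈{5}] r8c8 has the single candidate 5 ⇒ r8c8=5.
Step 34. [r5c4∈{9}] nothing but 9 survives at r5c4. So r5c4=9.
Step 35. [r3c9∈{7}] r3c9's peers cover all but 7. So r3c9=7.
Step 36. [r5c7∈{8}] r5c7's peers cover all but 8, so r5c7=8.
Step 37. [r2c2∈{5}] only 5 remains possible at r2c2, so r2c2=5.

Answer: 2 7 1 3 6 5 4 8 9 / 4 5 8 7 2 9 6 1 3 / 6 3 9 4 1 8 5 2 7 / 9 2 7 8 4 1 3 6 5 / 1 6 5 9 3 7 8 4 2 / 3 8 4 2 5 6 7 9 1 / 5 9 2 6 7 4 1 3 8 / 7 4 3 1 8 2 9 5 6 / 8 1 6 5 9 3 2 7 4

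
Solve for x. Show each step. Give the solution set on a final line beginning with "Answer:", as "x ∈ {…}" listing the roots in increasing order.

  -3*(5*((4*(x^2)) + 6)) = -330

Step 1. [-3*(5*((4*(x^2)) + 6)) = -330] -3 out front; divide by -3. So div: 5*((4*(x^2)) + 6) = 110.
Step 2. [5*((4*(x^2)) + 6) = 110] 5·(inner) — divide through by 5. So div: (4*(x^2)) + 6 = 22.
Step 3. [(4*(x^2)) + 6 = 22] 6 comes off first (subtract 6). So sub: 4*(x^2) = 16.
Step 4. [4*(x^2) = 16] leading coefficient 4: divide by 4 ⇒ div: x^2 = 4.
Step 5. [x^2 = 4] √ both sides: 4 ≥ 0 gives two branches. So sqrt: x = 2 or -2.

Answer: x ∈ {-2, 2}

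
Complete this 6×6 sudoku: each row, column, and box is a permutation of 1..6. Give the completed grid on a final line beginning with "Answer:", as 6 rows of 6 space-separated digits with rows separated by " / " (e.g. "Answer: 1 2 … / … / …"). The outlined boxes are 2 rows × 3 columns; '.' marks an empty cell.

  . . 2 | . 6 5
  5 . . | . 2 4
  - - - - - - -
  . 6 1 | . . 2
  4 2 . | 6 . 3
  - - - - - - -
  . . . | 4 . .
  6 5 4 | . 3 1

Step 1. [r5c3∈{3}] nothing but 3 survives at r5c3, so r5c3=3.
Step 2. [r5c2∈{1}] r5c2's peers cover all but 1, so r5c2=1.
Step 3. [r2c2∈{3}] only 3 remains possible at r2c2. So r2c2=3.
Step 4. [r5c5∈{5}] only 5 remains possible at r5c5. So r5c5=5.
Step 5. [r1c1∈{1}] r1c1 has the single candidate 1 ⇒ r1c1=1.
Step 6. [r5c1∈{2}] r5c1's peers cover all but 2, so r5c1=2.
Step 7. [r2c3∈{6}] r2c3 is down to just 6 ⇒ r2c3=6.
Step 8. [r6c4∈{2}] r6c4's peers cover all but 2. So r6c4=2.
Step 9. [r3c4∈{5}] r3c4 is down to just 5. So r3c4=5.
Step 10. [r4c3∈{5}] r4c3 is down to just 5 ⇒ r4c3=5.
Step 11. [r4c5∈{1}] r4c5's peers cover all but 1. So r4c5=1.
Step 12. [r1c4∈{3}] nothing but 3 survives at r1c4 ⇒ r1c4=3.
Step 13. [r5c6∈{6}] nothing but 6 survives at r5c6. So r5c6=6.
Step 14. [r3c1∈{3}] nothing but 3 survives at r3c1 ⇒ r3c1=3.
Step 15. [r2c4∈{1}] r2c4's peers cover all but 1. So r2c4=1.
Step 16. [r3c5∈{4}] r3c5 has the single candidate 4 ⇒ r3c5=4.
Step 17. [r1c2∈{4}] r1c2 is down to just 4 ⇒ r1c2=4.

Answer: 1 4 2 3 6 5 / 5 3 6 1 2 4 / 3 6 1 5 4 2 / 4 2 5 6 1 3 / 2 1 3 4 5 6 / 6 5 4 2 3 1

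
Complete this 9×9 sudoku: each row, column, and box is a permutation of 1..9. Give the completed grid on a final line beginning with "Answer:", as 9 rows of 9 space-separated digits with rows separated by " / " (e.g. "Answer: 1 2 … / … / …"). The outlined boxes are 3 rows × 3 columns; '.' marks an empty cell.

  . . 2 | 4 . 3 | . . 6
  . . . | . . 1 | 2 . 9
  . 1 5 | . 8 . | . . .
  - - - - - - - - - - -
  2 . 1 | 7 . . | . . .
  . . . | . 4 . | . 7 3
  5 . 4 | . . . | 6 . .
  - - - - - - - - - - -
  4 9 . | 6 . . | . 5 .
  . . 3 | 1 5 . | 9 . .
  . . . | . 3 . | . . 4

Step 1. [r5c7∈{1,5,8}] r5c7 is the only open cell in row 5 admitting 1, so r5c7=1.
Step 2. [r6c2∈{3,7,8}] across row 6, 7 lands solely at r6c2 ⇒ r6c2=7.
Step 3. [r1c2∈{8}] only 8 remains possible at r1c2. So r1c2=8.
Step 4. [r5c2∈{6}] nothing but 6 survives at r5c2, so r5c2=6.
Step 5. [r2c8∈{3,4,8}] across row 2, 8 lands solely at r2c8, so r2c8=8.
Step 6. [r3c9∈{7}] nothing but 7 survives at r3c9. So r3c9=7.
Step 7. [r9c1∈{1,6,7,8}] 1 has one home in col 1: r9c1 ⇒ r9c1=1.
Step 8. [r8c2∈{2}] r8c2's peers cover all but 2, so r8c2=2.
Step 9. [r8c9∈{8}] only 8 remains possible at r8c9, so r8c9=8.
Step 10. [r6c9∈{2}] r6c9's peers cover all but 2 ⇒ r6c9=2.
Step 11. [r5c3∈{8,9}] in col 3, 9 fits only at r5c3 ⇒ r5c3=9.
Step 12. [r7c5∈{2,7}] across col 5, 2 lands solely at r7c5, so r7c5=2.
Step 13. [r6c8∈{9}] nothing but 9 survives at r6c8, so r6c8=9.
Step 14. [r6c6∈{8}] only 8 remains possible at r6c6, so r6c6=8.
Step 15. [r7c6∈{7}] r7c6's peers cover all but 7 ⇒ r7c6=7.
Step 16. [r8c1∈{6,7}] row 8 places 7 nowhere but r8c1. So r8c1=7.
Step 17. [r9c3∈{6,8}] in box 7, 6 fits only at r9c3 ⇒ r9c3=6.
Step 18. [r3c8∈{3,4}] col 8 places 3 nowhere but r3c8 ⇒ r3c8=3.
Step 19. [r9c6∈{9}] nothing but 9 survives at r9c6, so r9c6=9.
Step 20. [r3c4∈{2,9}] r3c4 is the only open cell in col 4 admitting 9. So r3c4=9.
Step 21. [r2c1∈{3,6}] across col 1, 3 lands solely at r2c1, so r2c1=3.
Step 22. [r2c5∈{6,7}] row 2 places 6 nowhere but r2c5 ⇒ r2c5=6.
Step 23. [r4c7∈{4,5,8}] 8 has one home in row 4: r4c7 ⇒ r4c7=8.
Step 24. [r5c4∈{2,5}] col 4 places 2 nowhere but r5c4. So r5c4=2.
Step 25. [r5c6∈{5}] r5c6's peers cover all but 5 ⇒ r5c6=5.
Step 26. [r9c4∈{8}] only 8 remains possible at r9c4 ⇒ r9c4=8.
Step 27. [r6c5∈{1}] r6c5's peers cover all but 1. So r6c5=1.
Step 28. [r2c4∈{5}] nothing but 5 survives at r2c4, so r2c4=5.
Step 29. [r5c1∈{8}] r5c1's peers cover all but 8, so r5c1=8.
Step 30. [r9c2∈{5}] r9c2 has the single candidate 5. So r9c2=5.
Step 31. [r3c6∈{2}] only 2 remains possible at r3c6 ⇒ r3c6=2.
Step 32. [r9c7∈{7}] only 7 remains possible at r9c7, so r9c7=7.
Step 33. [r7c3∈{8}] r7c3's peers cover all but 8, so r7c3=8.
Step 34. [r1c5∈{7}] only 7 remains possible at r1c5, so r1c5=7.
Step 35. [r1c1∈{9}] r1c1 has the single candidate 9 ⇒ r1c1=9.
Step 36. [r4c2∈{3}] nothing but 3 survives at r4c2. So r4c2=3.
Step 37. [r9c8∈{2}] r9c8 is down to just 2 ⇒ r9c8=2.
Step 38. [r7c7∈{3}] r7c7 has the single candidate 3. So r7c7=3.
Step 39. [r2c3∈{7}] nothing but 7 survives at r2c3 ⇒ r2c3=7.
Step 40. [r3c7∈{4}] only 4 remains possible at r3c7, so r3c7=4.
Step 41. [r2c2∈{4}] r2c2's peers cover all but 4. So r2c2=4.
Step 42. [r8c6∈{4}] only 4 remains possible at r8c6. So r8c6=4.
Step 43. [r4c9∈{5}] r4c9 is down to just 5. So r4c9=5.
Step 44. [r4c6∈{6}] nothing but 6 survives at r4c6, so r4c6=6.
Step 45. [r8c8∈{6}] r8c8's peers cover all but 6. So r8c8=6.
Step 46. [r7c9∈{1}] r7c9 is down to just 1. So r7c9=1.
Step 47. [r1c8∈{1}] r1c8 is down to just 1, so r1c8=1.
Step 48. [r4c8∈{4}] r4c8's peers cover all but 4 ⇒ r4c8=4.
Step 49. [r4c5∈{9}] nothing but 9 survives at r4c5, so r4c5=9.
Step 50. [r1c7∈{5}] r1c7's peers cover all but 5 ⇒ r1c7=5.
Step 51. [r6c4∈{3}] r6c4 is down to just 3. So r6c4=3.
Step 52. [r3c1∈{6}] r3c1's peers cover all but 6 ⇒ r3c1=6.

Answer: 9 8 2 4 7 3 5 1 6 / 3 4 7 5 6 1 2 8 9 / 6 1 5 9 8 2 4 3 7 / 2 3 1 7 9 6 8 4 5 / 8 6 9 2 4 5 1 7 3 / 5 7 4 3 1 8 6 9 2 / 4 9 8 6 2 7 3 5 1 / 7 2 3 1 5 4 9 6 8 / 1 5 6 8 3 9 7 2 4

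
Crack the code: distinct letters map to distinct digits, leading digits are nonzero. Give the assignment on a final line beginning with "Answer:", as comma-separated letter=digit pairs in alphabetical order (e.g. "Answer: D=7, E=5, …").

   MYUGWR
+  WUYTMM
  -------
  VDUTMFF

Step 1. [col 1: R + M ≡ F (mod 10)] no forcing yet in column 1 (carry-in 0); R=9 is free and consistent — try it ⇒ R=9.
Step 2. [col 1: R + M ≡ F (mod 10)] no forcing yet in column 1 (carry-in 0); F=3 is free and consistent — try it, so F=3.
Step 3. [V] adding two 6-digit numbers gives at most 6+1 digits, and here it does — V is that final carry and must be 1 ⇒ V=1.
Step 4. [col 1: R + M ≡ F (mod 10)] column 1: given R=9, F=3, carry-in 0, and digits 1,3,9 already taken and all letters distinct, R+M≡F (mod 10) forces M=4, so M=4.
Step 5. [col 2: W + M ≡ F (mod 10)] column 2: given M=4, F=3, carry-in 1, and digits 1,3,4,9 already taken and all letters distinct, W+M≡F (mod 10) forces W=8. So W=8.
Step 6. [col 3: G + T ≡ M (mod 10)] several values work for T in column 3 (G + T ≡ M (mod 10), carry-in 1); try T=6 ⇒ T=6.
Step 7. [col 3: G + T ≡ M (mod 10)] in column 3 we have G+T≡M with carry-in 1; given T=6, M=4 and digits 1,3,4,6,8,9 already taken and all letters distinct, that pins G to 7 ⇒ G=7.
Step 8. [col 4: U + Y ≡ T (mod 10)] no forcing yet in column 4 (carry-in 1); U=5 is free and consistent — try it ⇒ U=5.
Step 9. [col 4: U + Y ≡ T (mod 10)] column 4 reads U+Y+carry(1)=T with U=5, T=6; with digits 1,3,4,5,6,7,8,9 already taken and all letters distinct, the only value for Y is 0 ⇒ Y=0.
Step 10. [col 6: M + W ≡ D (mod 10)] column 6 reads M+W+carry(0)=D with M=4, W=8; with digits 0,1,3,4,5,6,7,8,9 already taken and all letters distinct, the only value for D is 2 ⇒ D=2.

Answer: D=2, F=3, G=7, M=4, R=9, T=6, U=5, V=1, W=8, Y=0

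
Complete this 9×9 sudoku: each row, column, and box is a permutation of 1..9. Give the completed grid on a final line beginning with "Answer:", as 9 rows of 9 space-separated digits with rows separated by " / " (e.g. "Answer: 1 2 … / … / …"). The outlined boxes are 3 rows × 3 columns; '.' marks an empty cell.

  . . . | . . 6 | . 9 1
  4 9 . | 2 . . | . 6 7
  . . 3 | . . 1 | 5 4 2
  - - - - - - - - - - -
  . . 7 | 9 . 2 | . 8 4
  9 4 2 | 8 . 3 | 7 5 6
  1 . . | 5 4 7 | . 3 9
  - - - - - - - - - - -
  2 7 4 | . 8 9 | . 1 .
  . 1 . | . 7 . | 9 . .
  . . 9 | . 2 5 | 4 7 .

Step 1. [r4c5∈{1,6}] in col 5, 6 fits only at r4c5 ⇒ r4c5=6.
Step 2. [r1c4∈{3,4,7}] across row 1, 4 lands solely at r1c4. So r1c4=4.
Step 3. [r1c1∈{5,7,8}] r1c1 is the only open cell in row 1 admitting 7 ⇒ r1c1=7.
Step 4. [r7c7∈{3,6}] r7c7 is the only open cell in col 7 admitting 6 ⇒ r7c7=6.
Step 5. [r7c4∈{3}] r7c4 is down to just 3. So r7c4=3.
Step 6. [r8c4∈{6}] only 6 remains possible at r8c4, so r8c4=6.
Step 7. [r6c3∈{6,8}] r6c3 is the only open cell in col 3 admitting 6 ⇒ r6c3=6.
Step 8. [r6c2∈{8}] r6c2's peers cover all but 8 ⇒ r6c2=8.
Step 9. [r3c1∈{6,8}] row 3 places 8 nowhere but r3c1. So r3c1=8.
Step 10. [r1c3∈{5}] only 5 remains possible at r1c3, so r1c3=5.
Step 11. [r8c1∈{3,5}] across box 7, 5 lands solely at r8c1. So r8c1=5.
Step 12. [r8c9∈{3,8}] 3 has one home in row 8: r8c9. So r8c9=3.
Step 13. [r9c1∈{3,6}] 6 has one home in col 1: r9c1 ⇒ r9c1=6.
Step 14. [r1c5∈{3}] only 3 remains possible at r1c5, so r1c5=3.
Step 15. [r1c7∈{8}] r1c7's peers cover all but 8 ⇒ r1c7=8.
Step 16. [r9c2∈{3}] r9c2 is down to just 3, so r9c2=3.
Step 17. [r8c3∈{8}] nothing but 8 survives at r8c3, so r8c3=8.
Step 18. [r9c4∈{1}] r9c4 has the single candidate 1. So r9c4=1.
Step 19. [r4c1∈{3}] r4c1's peers cover all but 3. So r4c1=3.
Step 20. [r8c8∈{2}] only 2 remains possible at r8c8. So r8c8=2.
Step 21. [r2c6∈{8}] nothing but 8 survives at r2c6. So r2c6=8.
Step 22. [r3c5∈{9}] r3c5 is down to just 9, so r3c5=9.
Step 23. [r3c4∈{7}] r3c4's peers cover all but 7 ⇒ r3c4=7.
Step 24. [r2c7∈{3}] r2c7 is down to just 3, so r2c7=3.
Step 25. [r6c7∈{2}] only 2 remains possible at r6c7 ⇒ r6c7=2.
Step 26. [r2c5∈{5}] r2c5 is down to just 5 ⇒ r2c5=5.
Step 27. [r2c3∈{1}] only 1 remains possible at r2c3, so r2c3=1.
Step 28. [r4c7∈{1}] nothing but 1 survives at r4c7, so r4c7=1.
Step 29. [r5c5∈{1}] nothing but 1 survives at r5c5 ⇒ r5c5=1.
Step 30. [r9c9∈{8}] only 8 remains possible at r9c9, so r9c9=8.
Step 31. [r4c2∈{5}] r4c2 has the single candidate 5 ⇒ r4c2=5.
Step 32. [r1c2∈{2}] nothing but 2 survives at r1c2. So r1c2=2.
Step 33. [r3c2∈{6}] r3c2 is down to just 6, so r3c2=6.
Step 34. [r7c9∈{5}] only 5 remains possible at r7c9. So r7c9=5.
Step 35. [r8c6∈{4}] only 4 remains possible at r8c6. So r8c6=4.

Answer: 7 2 5 4 3 6 8 9 1 / 4 9 1 2 5 8 3 6 7 / 8 6 3 7 9 1 5 4 2 / 3 5 7 9 6 2 1 8 4 / 9 4 2 8 1 3 7 5 6 / 1 8 6 5 4 7 2 3 9 / 2 7 4 3 8 9 6 1 5 / 5 1 8 6 7 4 9 2 3 / 6 3 9 1 2 5 4 7 8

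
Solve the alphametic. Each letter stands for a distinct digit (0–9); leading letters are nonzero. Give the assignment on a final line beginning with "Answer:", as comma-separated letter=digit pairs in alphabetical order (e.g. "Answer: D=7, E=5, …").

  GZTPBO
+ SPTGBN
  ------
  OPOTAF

Step 1. [col 1: O + N ≡ F (mod 10)] several values work for O in column 1 (O + N ≡ F (mod 10), carry-in 0); try O=6 ⇒ O=6.
Step 2. [col 1: O + N ≡ F (mod 10)] no forcing yet in column 1 (carry-in 0); F=7 is free and consistent — try it. So F=7.
Step 3. [col 1: O + N ≡ F (mod 10)] column 1: given O=6, F=7, carry-in 0, and digits 6,7 already taken and all letters distinct, O+N≡F (mod 10) forces N=1 ⇒ N=1.
Step 4. [col 2: B + B ≡ A (mod 10)] A=0 is one option consistent with column 2 (B + B ≡ A (mod 10), carry-in 0) — take it, so A=0.
Step 5. [col 2: B + B ≡ A (mod 10)] column 2: given A=0, carry-in 0, and digits 0,1,6,7 already taken and all letters distinct, B+B≡A (mod 10) forces B=5 ⇒ B=5.
Step 6. [col 3: P + G ≡ T (mod 10)] no forcing yet in column 3 (carry-in 1); P=4 is free and consistent — try it, so P=4.
Step 7. [col 3: P + G ≡ T (mod 10)] no forcing yet in column 3 (carry-in 1); T=8 is free and consistent — try it, so T=8.
Step 8. [col 3: P + G ≡ T (mod 10)] column 3 reads P+G+carry(1)=T with P=4, T=8; with digits 0,1,4,5,6,7,8 already taken and all letters distinct, the only value for G is 3 ⇒ G=3.
Step 9. [col 5: Z + P ≡ P (mod 10)] column 5: given P=4, carry-in 1, and digits 0,1,3,4,5,6,7,8 already taken and all letters distinct, Z+P≡P (mod 10) forces Z=9, so Z=9.
Step 10. [col 6: G + S ≡ O (mod 10)] column 6 reads G+S+carry(1)=O with G=3, O=6; with digits 0,1,3,4,5,6,7,8,9 already taken and all letters distinct, the only value for S is 2, so S=2.

Answer: A=0, B=5, F=7, G=3, N=1, O=6, P=4, S=2, T=8, Z=9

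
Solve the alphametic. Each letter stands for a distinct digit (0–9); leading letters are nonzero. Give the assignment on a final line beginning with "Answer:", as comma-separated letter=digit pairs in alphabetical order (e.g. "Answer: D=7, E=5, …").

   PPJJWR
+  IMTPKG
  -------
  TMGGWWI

Step 1. [col 1: R + G ≡ I (mod 10)] several values work for G in column 1 (R + G ≡ I (mod 10), carry-in 0); try G=3. So G=3.
Step 2. [col 1: R + G ≡ I (mod 10)] I=8 is one option consistent with column 1 (R + G ≡ I (mod 10), carry-in 0) — take it, so I=8.
Step 3. [col 1: R + G ≡ I (mod 10)] from column 1 (G=3, I=8, carry-in 0, digits 3,8 already taken and all letters distinct): R must equal 5. So R=5.
Step 4. [T] T is the leading digit of a 7-digit sum of two 6-digit numbers; the final carry is exactly 1, so T=1.
Step 5. [col 2: W + K ≡ W (mod 10)] column 2 reads W+K+carry(0)=W with nothing yet; with digits 1,3,5,8 already taken and all letters distinct, the only value for K is 0 ⇒ K=0.
Step 6. [col 2: W + K ≡ W (mod 10)] W=9 is one option consistent with column 2 (W + K ≡ W (mod 10), carry-in 0) — take it ⇒ W=9.
Step 7. [col 3: J + P ≡ W (mod 10)] column 3 (J + P ≡ W (mod 10), carry-in 0) doesn't pin P yet; pick P=7 and continue ⇒ P=7.
Step 8. [col 3: J + P ≡ W (mod 10)] column 3: given P=7, W=9, carry-in 0, and digits 0,1,3,5,7,8,9 already taken and all letters distinct, J+P≡W (mod 10) forces J=2, so J=2.
Step 9. [col 5: P + M ≡ G (mod 10)] column 5 reads P+M+carry(0)=G with P=7, G=3; with digits 0,1,2,3,5,7,8,9 already taken and all letters distinct, the only value for M is 6 ⇒ M=6.

Answer: G=3, I=8, J=2, K=0, M=6, P=7, R=5, T=1, W=9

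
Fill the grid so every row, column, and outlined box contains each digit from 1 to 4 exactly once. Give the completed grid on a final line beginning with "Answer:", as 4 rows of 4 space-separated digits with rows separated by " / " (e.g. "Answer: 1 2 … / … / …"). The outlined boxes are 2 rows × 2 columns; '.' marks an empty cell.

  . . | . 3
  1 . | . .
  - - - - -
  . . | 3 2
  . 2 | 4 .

Step 1. [r1c2∈{4}] nothing but 4 survives at r1c2. So r1c2=4.
Step 2. [r1c3∈{1,2}] in row 1, 1 fits only at r1c3. So r1c3=1.
Step 3. [r2c4∈{4}] r2c4's peers cover all but 4 ⇒ r2c4=4.
Step 4. [r3c1∈{4}] r3c1 has the single candidate 4. So r3c1=4.
Step 5. [r1c1∈{2}] r1c1 has the single candidate 2, so r1c1=2.
Step 6. [r2c3∈{2}] r2c3 is down to just 2. So r2c3=2.
Step 7. [r4c1∈{3}] nothing but 3 survives at r4c1 ⇒ r4c1=3.
Step 8. [r4c4∈{1}] r4c4 is down to just 1, so r4c4=1.
Step 9. [r3c2∈{1}] nothing but 1 survives at r3c2. So r3c2=1.
Step 10. [r2c2∈{3}] only 3 remains possible at r2c2. So r2c2=3.

Answer: 2 4 1 3 / 1 3 2 4 / 4 1 3 2 / 3 2 4 1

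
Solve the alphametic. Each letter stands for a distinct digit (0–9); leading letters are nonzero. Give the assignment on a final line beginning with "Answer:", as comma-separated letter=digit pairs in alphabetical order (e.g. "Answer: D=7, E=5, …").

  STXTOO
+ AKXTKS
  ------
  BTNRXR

Step 1. [col 1: O + S ≡ R (mod 10)] several values work for O in column 1 (O + S ≡ R (mod 10), carry-in 0); try O=6. So O=6.
Step 2. [col 1: O + S ≡ R (mod 10)] column 1 (O + S ≡ R (mod 10), carry-in 0) doesn't pin R yet; pick R=7 and continue. So R=7.
Step 3. [col 1: O + S ≡ R (mod 10)] from column 1 (O=6, R=7, carry-in 0, digits 6,7 already taken and all letters distinct): S must equal 1 ⇒ S=1.
Step 4. [col 2: O + K ≡ X (mod 10)] several values work for K in column 2 (O + K ≡ X (mod 10), carry-in 0); try K=9. So K=9.
Step 5. [col 2: O + K ≡ X (mod 10)] column 2 reads O+K+carry(0)=X with O=6, K=9; with digits 1,6,7,9 already taken and all letters distinct, the only value for X is 5, so X=5.
Step 6. [col 3: T + T ≡ R (mod 10)] T=3 is one option consistent with column 3 (T + T ≡ R (mod 10), carry-in 1) — take it. So T=3.
Step 7. [col 4: X + X ≡ N (mod 10)] column 4 reads X+X+carry(0)=N with X=5; with digits 1,3,5,6,7,9 already taken and all letters distinct, the only value for N is 0 ⇒ N=0.
Step 8. [col 6: S + A ≡ B (mod 10)] column 6: given S=1, carry-in 1, and digits 0,1,3,5,6,7,9 already taken and all letters distinct, S+A≡B (mod 10) forces B=4, so B=4.
Step 9. [col 6: S + A ≡ B (mod 10)] from column 6 (S=1, B=4, carry-in 1, digits 0,1,3,4,5,6,7,9 already taken and all letters distinct): A must equal 2 ⇒ A=2.

Answer: A=2, B=4, K=9, N=0, O=6, R=7, S=1, T=3, X=5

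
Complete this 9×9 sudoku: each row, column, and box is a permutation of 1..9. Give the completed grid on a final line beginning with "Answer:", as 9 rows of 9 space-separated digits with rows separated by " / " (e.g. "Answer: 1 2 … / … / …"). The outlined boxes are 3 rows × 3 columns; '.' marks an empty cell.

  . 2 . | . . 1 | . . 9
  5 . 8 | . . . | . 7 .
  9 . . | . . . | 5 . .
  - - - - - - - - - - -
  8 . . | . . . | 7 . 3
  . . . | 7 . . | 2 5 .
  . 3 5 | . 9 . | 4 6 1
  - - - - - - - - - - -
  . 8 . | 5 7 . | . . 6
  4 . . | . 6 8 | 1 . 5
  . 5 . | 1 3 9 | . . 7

Step 1. [r6c6∈{2}] nothing but 2 survives at r6c6, so r6c6=2.
Step 2. [r4c3∈{1,2,4,6,9}] across row 4, 2 lands solely at r4c3. So r4c3=2.
Step 3. [r3c8∈{1,2,3,4,8}] r3c8 is the only open cell in col 8 admitting 1. So r3c8=1.
Step 4. [r3c6∈{3,4,6,7}] col 6 places 7 nowhere but r3c6, so r3c6=7.
Step 5. [r2c2∈{1,4,6}] in row 2, 1 fits only at r2c2. So r2c2=1.
Step 6. [r9c8∈{2,4,8}] row 9 places 4 nowhere but r9c8 ⇒ r9c8=4.
Step 7. [r1c8∈{3,8}] r1c8 is the only open cell in col 8 admitting 8 ⇒ r1c8=8.
Step 8. [r7c7∈{3,9}] across col 7, 9 lands solely at r7c7. So r7c7=9.
Step 9. [r9c3∈{6}] nothing but 6 survives at r9c3, so r9c3=6.
Step 10. [r2c4∈{2,3,4,6,9}] in row 2, 9 fits only at r2c4 ⇒ r2c4=9.
Step 11. [r7c6∈{4}] only 4 remains possible at r7c6 ⇒ r7c6=4.
Step 12. [r4c5∈{1,4,5}] 1 has one home in row 4: r4c5. So r4c5=1.
Step 13. [r6c4∈{8}] r6c4's peers cover all but 8, so r6c4=8.
Step 14. [r5c5∈{4}] r5c5's peers cover all but 4. So r5c5=4.
Step 15. [r4c4∈{6}] r4c4 has the single candidate 6 ⇒ r4c4=6.
Step 16. [r3c2∈{4,6}] 6 has one home in row 3: r3c2. So r3c2=6.
Step 17. [r5c2∈{9}] r5c2's peers cover all but 9. So r5c2=9.
Step 18. [r2c5∈{2}] nothing but 2 survives at r2c5. So r2c5=2.
Step 19. [r2c6∈{3,6}] across col 6, 6 lands solely at r2c6. So r2c6=6.
Step 20. [r8c3∈{3,7,9}] 9 has one home in row 8: r8c3. So r8c3=9.
Step 21. [r1c3∈{3,4,7}] across col 3, 7 lands solely at r1c3. So r1c3=7.
Step 22. [r1c1∈{3}] r1c1 has the single candidate 3. So r1c1=3.
Step 23. [r7c3∈{1,3}] col 3 places 3 nowhere but r7c3 ⇒ r7c3=3.
Step 24. [r7c8∈{2}] only 2 remains possible at r7c8, so r7c8=2.
Step 25. [r3c3∈{4}] r3c3 is down to just 4, so r3c3=4.
Step 26. [r7c1∈{1}] r7c1's peers cover all but 1 ⇒ r7c1=1.
Step 27. [r8c8∈{3}] r8c8 is down to just 3. So r8c8=3.
Step 28. [r1c5∈{5}] r1c5 is down to just 5. So r1c5=5.
Step 29. [r5c1∈{6}] only 6 remains possible at r5c1, so r5c1=6.
Step 30. [r8c2∈{7}] only 7 remains possible at r8c2. So r8c2=7.
Step 31. [r6c1∈{7}] r6c1 has the single candidate 7 ⇒ r6c1=7.
Step 32. [r4c2∈{4}] r4c2 is down to just 4, so r4c2=4.
Step 33. [r5c9∈{8}] nothing but 8 survives at r5c9, so r5c9=8.
Step 34. [r2c9∈{4}] only 4 remains possible at r2c9. So r2c9=4.
Step 35. [r2c7∈{3}] r2c7 is down to just 3, so r2c7=3.
Step 36. [r9c1∈{2}] r9c1 is down to just 2. So r9c1=2.
Step 37. [r9c7∈{8}] r9c7's peers cover all but 8. So r9c7=8.
Step 38. [r3c9∈{2}] r3c9 has the single candidate 2, so r3c9=2.
Step 39. [r3c4∈{3}] r3c4 is down to just 3. So r3c4=3.
Step 40. [r4c8∈{9}] r4c8 is down to just 9. So r4c8=9.
Step 41. [r8c4∈{2}] nothing but 2 survives at r8c4, so r8c4=2.
Step 42. [r5c3∈{1}] r5c3 is down to just 1. So r5c3=1.
Step 43. [r3c5∈{8}] r3c5 is down to just 8 ⇒ r3c5=8.
Step 44. [r1c7∈{6}] only 6 remains possible at r1c7 ⇒ r1c7=6.
Step 45. [r1c4∈{4}] r1c4 has the single candidate 4. So r1c4=4.
Step 46. [r5c6∈{3}] r5c6 has the single candidate 3. So r5c6=3.
Step 47. [r4c6∈{5}] r4c6 has the single candidate 5. So r4c6=5.

Answer: 3 2 7 4 5 1 6 8 9 / 5 1 8 9 2 6 3 7 4 / 9 6 4 3 8 7 5 1 2 / 8 4 2 6 1 5 7 9 3 / 6 9 1 7 4 3 2 5 8 / 7 3 5 8 9 2 4 6 1 / 1 8 3 5 7 4 9 2 6 / 4 7 9 2 6 8 1 3 5 / 2 5 6 1 3 9 8 4 7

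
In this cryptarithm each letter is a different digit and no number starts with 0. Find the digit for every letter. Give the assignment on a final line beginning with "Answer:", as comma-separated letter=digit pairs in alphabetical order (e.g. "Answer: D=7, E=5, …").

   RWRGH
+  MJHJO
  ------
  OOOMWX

Step 1. [col 1: H + O ≡ X (mod 10)] no forcing yet in column 1 (carry-in 0); H=5 is free and consistent — try it, so H=5.
Step 2. [col 1: H + O ≡ X (mod 10)] several values work for O in column 1 (H + O ≡ X (mod 10), carry-in 0); try O=1 ⇒ O=1.
Step 3. [col 1: H + O ≡ X (mod 10)] column 1: given H=5, O=1, carry-in 0, and digits 1,5 already taken and all letters distinct, H+O≡X (mod 10) forces X=6 ⇒ X=6.
Step 4. [col 2: G + J ≡ W (mod 10)] column 2 (G + J ≡ W (mod 10), carry-in 0) doesn't pin G yet; pick G=4 and continue, so G=4.
Step 5. [col 2: G + J ≡ W (mod 10)] no forcing yet in column 2 (carry-in 0); W=2 is free and consistent — try it, so W=2.
Step 6. [col 2: G + J ≡ W (mod 10)] column 2 reads G+J+carry(0)=W with G=4, W=2; with digits 1,2,4,5,6 already taken and all letters distinct, the only value for J is 8. So J=8.
Step 7. [col 3: R + H ≡ M (mod 10)] R=7 is one option consistent with column 3 (R + H ≡ M (mod 10), carry-in 1) — take it, so R=7.
Step 8. [col 3: R + H ≡ M (mod 10)] column 3: given R=7, H=5, carry-in 1, and digits 1,2,4,5,6,7,8 already taken and all letters distinct, R+H≡M (mod 10) forces M=3 ⇒ M=3.

Answer: G=4, H=5, J=8, M=3, O=1, R=7, W=2, X=6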